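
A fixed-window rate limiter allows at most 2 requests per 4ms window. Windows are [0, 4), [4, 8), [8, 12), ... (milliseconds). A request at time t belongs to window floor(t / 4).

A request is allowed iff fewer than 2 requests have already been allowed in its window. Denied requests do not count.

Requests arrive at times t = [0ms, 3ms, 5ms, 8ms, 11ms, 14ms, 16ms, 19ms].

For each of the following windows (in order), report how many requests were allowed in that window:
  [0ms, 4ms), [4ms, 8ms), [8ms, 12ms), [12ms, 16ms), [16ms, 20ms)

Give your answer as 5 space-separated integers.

Answer: 2 1 2 1 2

Derivation:
Processing requests:
  req#1 t=0ms (window 0): ALLOW
  req#2 t=3ms (window 0): ALLOW
  req#3 t=5ms (window 1): ALLOW
  req#4 t=8ms (window 2): ALLOW
  req#5 t=11ms (window 2): ALLOW
  req#6 t=14ms (window 3): ALLOW
  req#7 t=16ms (window 4): ALLOW
  req#8 t=19ms (window 4): ALLOW

Allowed counts by window: 2 1 2 1 2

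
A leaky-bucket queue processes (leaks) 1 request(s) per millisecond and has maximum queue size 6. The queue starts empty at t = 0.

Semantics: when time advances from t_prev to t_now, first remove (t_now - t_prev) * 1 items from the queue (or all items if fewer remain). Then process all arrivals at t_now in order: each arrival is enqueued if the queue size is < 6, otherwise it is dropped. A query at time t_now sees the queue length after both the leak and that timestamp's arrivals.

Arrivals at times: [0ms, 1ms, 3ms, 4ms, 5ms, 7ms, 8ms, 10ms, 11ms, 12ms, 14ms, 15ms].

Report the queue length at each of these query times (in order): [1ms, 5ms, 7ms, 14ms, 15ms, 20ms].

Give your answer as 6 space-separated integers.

Queue lengths at query times:
  query t=1ms: backlog = 1
  query t=5ms: backlog = 1
  query t=7ms: backlog = 1
  query t=14ms: backlog = 1
  query t=15ms: backlog = 1
  query t=20ms: backlog = 0

Answer: 1 1 1 1 1 0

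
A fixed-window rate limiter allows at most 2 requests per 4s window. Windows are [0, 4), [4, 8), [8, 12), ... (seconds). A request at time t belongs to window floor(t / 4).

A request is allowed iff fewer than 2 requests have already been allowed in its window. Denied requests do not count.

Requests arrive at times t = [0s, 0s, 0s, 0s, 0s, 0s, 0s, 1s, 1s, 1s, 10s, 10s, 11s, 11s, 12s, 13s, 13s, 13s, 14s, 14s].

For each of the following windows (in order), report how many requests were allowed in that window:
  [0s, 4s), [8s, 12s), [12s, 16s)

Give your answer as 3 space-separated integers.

Processing requests:
  req#1 t=0s (window 0): ALLOW
  req#2 t=0s (window 0): ALLOW
  req#3 t=0s (window 0): DENY
  req#4 t=0s (window 0): DENY
  req#5 t=0s (window 0): DENY
  req#6 t=0s (window 0): DENY
  req#7 t=0s (window 0): DENY
  req#8 t=1s (window 0): DENY
  req#9 t=1s (window 0): DENY
  req#10 t=1s (window 0): DENY
  req#11 t=10s (window 2): ALLOW
  req#12 t=10s (window 2): ALLOW
  req#13 t=11s (window 2): DENY
  req#14 t=11s (window 2): DENY
  req#15 t=12s (window 3): ALLOW
  req#16 t=13s (window 3): ALLOW
  req#17 t=13s (window 3): DENY
  req#18 t=13s (window 3): DENY
  req#19 t=14s (window 3): DENY
  req#20 t=14s (window 3): DENY

Allowed counts by window: 2 2 2

Answer: 2 2 2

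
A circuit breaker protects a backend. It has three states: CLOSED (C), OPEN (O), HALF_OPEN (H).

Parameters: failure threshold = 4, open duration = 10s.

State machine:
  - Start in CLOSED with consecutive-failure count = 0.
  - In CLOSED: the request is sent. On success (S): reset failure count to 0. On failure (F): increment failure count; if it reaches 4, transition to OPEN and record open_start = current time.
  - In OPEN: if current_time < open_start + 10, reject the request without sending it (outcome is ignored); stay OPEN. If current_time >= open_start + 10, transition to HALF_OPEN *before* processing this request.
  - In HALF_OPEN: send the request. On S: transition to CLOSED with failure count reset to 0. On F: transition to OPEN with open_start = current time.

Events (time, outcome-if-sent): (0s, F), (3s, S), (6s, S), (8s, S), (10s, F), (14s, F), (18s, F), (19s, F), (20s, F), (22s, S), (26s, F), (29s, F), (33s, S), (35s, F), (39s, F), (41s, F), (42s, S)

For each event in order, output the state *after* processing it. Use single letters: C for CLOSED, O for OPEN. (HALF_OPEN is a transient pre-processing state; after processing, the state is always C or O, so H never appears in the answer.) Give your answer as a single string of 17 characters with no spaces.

Answer: CCCCCCCOOOOOOOOOO

Derivation:
State after each event:
  event#1 t=0s outcome=F: state=CLOSED
  event#2 t=3s outcome=S: state=CLOSED
  event#3 t=6s outcome=S: state=CLOSED
  event#4 t=8s outcome=S: state=CLOSED
  event#5 t=10s outcome=F: state=CLOSED
  event#6 t=14s outcome=F: state=CLOSED
  event#7 t=18s outcome=F: state=CLOSED
  event#8 t=19s outcome=F: state=OPEN
  event#9 t=20s outcome=F: state=OPEN
  event#10 t=22s outcome=S: state=OPEN
  event#11 t=26s outcome=F: state=OPEN
  event#12 t=29s outcome=F: state=OPEN
  event#13 t=33s outcome=S: state=OPEN
  event#14 t=35s outcome=F: state=OPEN
  event#15 t=39s outcome=F: state=OPEN
  event#16 t=41s outcome=F: state=OPEN
  event#17 t=42s outcome=S: state=OPEN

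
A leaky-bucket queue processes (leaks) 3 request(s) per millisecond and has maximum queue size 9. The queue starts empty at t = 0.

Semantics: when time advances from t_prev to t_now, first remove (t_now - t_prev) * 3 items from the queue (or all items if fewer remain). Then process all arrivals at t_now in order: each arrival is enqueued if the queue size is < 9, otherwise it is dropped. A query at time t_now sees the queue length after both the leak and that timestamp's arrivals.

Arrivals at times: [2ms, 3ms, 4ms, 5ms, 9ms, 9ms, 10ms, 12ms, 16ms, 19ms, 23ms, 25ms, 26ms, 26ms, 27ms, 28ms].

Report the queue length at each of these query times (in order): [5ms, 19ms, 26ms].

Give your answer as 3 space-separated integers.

Queue lengths at query times:
  query t=5ms: backlog = 1
  query t=19ms: backlog = 1
  query t=26ms: backlog = 2

Answer: 1 1 2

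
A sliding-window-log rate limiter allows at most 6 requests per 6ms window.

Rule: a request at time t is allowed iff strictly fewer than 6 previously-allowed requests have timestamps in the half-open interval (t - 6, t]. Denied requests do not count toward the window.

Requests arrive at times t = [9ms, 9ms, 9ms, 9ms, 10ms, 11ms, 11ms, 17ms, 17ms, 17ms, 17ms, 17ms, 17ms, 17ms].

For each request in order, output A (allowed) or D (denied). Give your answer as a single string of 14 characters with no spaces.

Answer: AAAAAADAAAAAAD

Derivation:
Tracking allowed requests in the window:
  req#1 t=9ms: ALLOW
  req#2 t=9ms: ALLOW
  req#3 t=9ms: ALLOW
  req#4 t=9ms: ALLOW
  req#5 t=10ms: ALLOW
  req#6 t=11ms: ALLOW
  req#7 t=11ms: DENY
  req#8 t=17ms: ALLOW
  req#9 t=17ms: ALLOW
  req#10 t=17ms: ALLOW
  req#11 t=17ms: ALLOW
  req#12 t=17ms: ALLOW
  req#13 t=17ms: ALLOW
  req#14 t=17ms: DENY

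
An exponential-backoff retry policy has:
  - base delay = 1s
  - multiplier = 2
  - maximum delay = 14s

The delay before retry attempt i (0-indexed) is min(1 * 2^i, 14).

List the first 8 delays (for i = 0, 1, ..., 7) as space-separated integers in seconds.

Answer: 1 2 4 8 14 14 14 14

Derivation:
Computing each delay:
  i=0: min(1*2^0, 14) = 1
  i=1: min(1*2^1, 14) = 2
  i=2: min(1*2^2, 14) = 4
  i=3: min(1*2^3, 14) = 8
  i=4: min(1*2^4, 14) = 14
  i=5: min(1*2^5, 14) = 14
  i=6: min(1*2^6, 14) = 14
  i=7: min(1*2^7, 14) = 14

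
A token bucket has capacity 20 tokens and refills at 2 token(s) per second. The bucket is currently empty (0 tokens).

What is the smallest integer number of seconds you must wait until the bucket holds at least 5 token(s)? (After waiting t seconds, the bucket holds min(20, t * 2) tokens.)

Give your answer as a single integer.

Need t * 2 >= 5, so t >= 5/2.
Smallest integer t = ceil(5/2) = 3.

Answer: 3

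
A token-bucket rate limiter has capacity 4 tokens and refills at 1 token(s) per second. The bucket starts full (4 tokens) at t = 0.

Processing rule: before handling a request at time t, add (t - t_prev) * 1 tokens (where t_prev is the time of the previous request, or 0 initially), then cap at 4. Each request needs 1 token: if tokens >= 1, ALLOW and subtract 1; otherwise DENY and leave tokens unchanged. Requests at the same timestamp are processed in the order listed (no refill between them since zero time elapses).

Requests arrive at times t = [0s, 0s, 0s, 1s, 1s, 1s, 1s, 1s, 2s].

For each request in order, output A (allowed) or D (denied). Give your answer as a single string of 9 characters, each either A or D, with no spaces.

Answer: AAAAADDDA

Derivation:
Simulating step by step:
  req#1 t=0s: ALLOW
  req#2 t=0s: ALLOW
  req#3 t=0s: ALLOW
  req#4 t=1s: ALLOW
  req#5 t=1s: ALLOW
  req#6 t=1s: DENY
  req#7 t=1s: DENY
  req#8 t=1s: DENY
  req#9 t=2s: ALLOW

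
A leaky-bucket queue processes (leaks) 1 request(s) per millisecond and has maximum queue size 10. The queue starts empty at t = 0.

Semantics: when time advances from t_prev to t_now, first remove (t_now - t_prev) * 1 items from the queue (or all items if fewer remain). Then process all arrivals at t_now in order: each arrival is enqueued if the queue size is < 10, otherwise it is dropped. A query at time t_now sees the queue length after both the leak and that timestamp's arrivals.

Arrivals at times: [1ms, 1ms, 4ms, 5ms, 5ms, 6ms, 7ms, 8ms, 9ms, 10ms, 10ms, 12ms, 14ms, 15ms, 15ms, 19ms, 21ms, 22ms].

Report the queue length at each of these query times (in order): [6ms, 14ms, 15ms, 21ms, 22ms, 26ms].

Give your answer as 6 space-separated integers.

Answer: 2 1 2 1 1 0

Derivation:
Queue lengths at query times:
  query t=6ms: backlog = 2
  query t=14ms: backlog = 1
  query t=15ms: backlog = 2
  query t=21ms: backlog = 1
  query t=22ms: backlog = 1
  query t=26ms: backlog = 0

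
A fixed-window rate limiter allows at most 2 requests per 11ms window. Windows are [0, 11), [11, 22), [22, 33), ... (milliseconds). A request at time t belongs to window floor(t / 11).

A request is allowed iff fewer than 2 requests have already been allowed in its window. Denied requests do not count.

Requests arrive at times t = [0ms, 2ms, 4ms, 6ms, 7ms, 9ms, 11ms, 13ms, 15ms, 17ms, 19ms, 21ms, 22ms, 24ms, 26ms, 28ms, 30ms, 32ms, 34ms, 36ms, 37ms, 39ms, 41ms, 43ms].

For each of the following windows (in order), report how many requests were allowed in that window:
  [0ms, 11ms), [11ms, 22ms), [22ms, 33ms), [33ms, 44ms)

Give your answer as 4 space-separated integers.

Answer: 2 2 2 2

Derivation:
Processing requests:
  req#1 t=0ms (window 0): ALLOW
  req#2 t=2ms (window 0): ALLOW
  req#3 t=4ms (window 0): DENY
  req#4 t=6ms (window 0): DENY
  req#5 t=7ms (window 0): DENY
  req#6 t=9ms (window 0): DENY
  req#7 t=11ms (window 1): ALLOW
  req#8 t=13ms (window 1): ALLOW
  req#9 t=15ms (window 1): DENY
  req#10 t=17ms (window 1): DENY
  req#11 t=19ms (window 1): DENY
  req#12 t=21ms (window 1): DENY
  req#13 t=22ms (window 2): ALLOW
  req#14 t=24ms (window 2): ALLOW
  req#15 t=26ms (window 2): DENY
  req#16 t=28ms (window 2): DENY
  req#17 t=30ms (window 2): DENY
  req#18 t=32ms (window 2): DENY
  req#19 t=34ms (window 3): ALLOW
  req#20 t=36ms (window 3): ALLOW
  req#21 t=37ms (window 3): DENY
  req#22 t=39ms (window 3): DENY
  req#23 t=41ms (window 3): DENY
  req#24 t=43ms (window 3): DENY

Allowed counts by window: 2 2 2 2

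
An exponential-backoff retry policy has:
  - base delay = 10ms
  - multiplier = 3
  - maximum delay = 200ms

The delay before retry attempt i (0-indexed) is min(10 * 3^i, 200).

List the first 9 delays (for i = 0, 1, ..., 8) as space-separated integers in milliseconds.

Answer: 10 30 90 200 200 200 200 200 200

Derivation:
Computing each delay:
  i=0: min(10*3^0, 200) = 10
  i=1: min(10*3^1, 200) = 30
  i=2: min(10*3^2, 200) = 90
  i=3: min(10*3^3, 200) = 200
  i=4: min(10*3^4, 200) = 200
  i=5: min(10*3^5, 200) = 200
  i=6: min(10*3^6, 200) = 200
  i=7: min(10*3^7, 200) = 200
  i=8: min(10*3^8, 200) = 200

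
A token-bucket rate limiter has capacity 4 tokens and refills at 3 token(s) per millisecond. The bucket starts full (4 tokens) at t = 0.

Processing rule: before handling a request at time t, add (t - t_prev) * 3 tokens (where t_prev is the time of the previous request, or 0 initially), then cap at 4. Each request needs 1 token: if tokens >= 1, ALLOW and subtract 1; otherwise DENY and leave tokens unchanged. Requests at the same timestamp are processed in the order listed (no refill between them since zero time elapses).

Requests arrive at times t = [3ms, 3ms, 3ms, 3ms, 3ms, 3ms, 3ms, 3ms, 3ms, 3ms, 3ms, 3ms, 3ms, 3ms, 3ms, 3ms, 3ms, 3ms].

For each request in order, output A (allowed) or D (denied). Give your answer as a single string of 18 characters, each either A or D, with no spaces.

Answer: AAAADDDDDDDDDDDDDD

Derivation:
Simulating step by step:
  req#1 t=3ms: ALLOW
  req#2 t=3ms: ALLOW
  req#3 t=3ms: ALLOW
  req#4 t=3ms: ALLOW
  req#5 t=3ms: DENY
  req#6 t=3ms: DENY
  req#7 t=3ms: DENY
  req#8 t=3ms: DENY
  req#9 t=3ms: DENY
  req#10 t=3ms: DENY
  req#11 t=3ms: DENY
  req#12 t=3ms: DENY
  req#13 t=3ms: DENY
  req#14 t=3ms: DENY
  req#15 t=3ms: DENY
  req#16 t=3ms: DENY
  req#17 t=3ms: DENY
  req#18 t=3ms: DENY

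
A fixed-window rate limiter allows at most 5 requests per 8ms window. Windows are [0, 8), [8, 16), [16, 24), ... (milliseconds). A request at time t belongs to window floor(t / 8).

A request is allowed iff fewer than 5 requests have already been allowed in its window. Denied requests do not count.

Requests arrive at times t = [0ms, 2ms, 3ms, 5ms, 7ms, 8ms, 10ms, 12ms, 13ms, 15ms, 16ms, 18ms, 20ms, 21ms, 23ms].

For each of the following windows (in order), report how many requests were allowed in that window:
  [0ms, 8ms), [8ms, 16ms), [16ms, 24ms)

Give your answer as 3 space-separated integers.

Processing requests:
  req#1 t=0ms (window 0): ALLOW
  req#2 t=2ms (window 0): ALLOW
  req#3 t=3ms (window 0): ALLOW
  req#4 t=5ms (window 0): ALLOW
  req#5 t=7ms (window 0): ALLOW
  req#6 t=8ms (window 1): ALLOW
  req#7 t=10ms (window 1): ALLOW
  req#8 t=12ms (window 1): ALLOW
  req#9 t=13ms (window 1): ALLOW
  req#10 t=15ms (window 1): ALLOW
  req#11 t=16ms (window 2): ALLOW
  req#12 t=18ms (window 2): ALLOW
  req#13 t=20ms (window 2): ALLOW
  req#14 t=21ms (window 2): ALLOW
  req#15 t=23ms (window 2): ALLOW

Allowed counts by window: 5 5 5

Answer: 5 5 5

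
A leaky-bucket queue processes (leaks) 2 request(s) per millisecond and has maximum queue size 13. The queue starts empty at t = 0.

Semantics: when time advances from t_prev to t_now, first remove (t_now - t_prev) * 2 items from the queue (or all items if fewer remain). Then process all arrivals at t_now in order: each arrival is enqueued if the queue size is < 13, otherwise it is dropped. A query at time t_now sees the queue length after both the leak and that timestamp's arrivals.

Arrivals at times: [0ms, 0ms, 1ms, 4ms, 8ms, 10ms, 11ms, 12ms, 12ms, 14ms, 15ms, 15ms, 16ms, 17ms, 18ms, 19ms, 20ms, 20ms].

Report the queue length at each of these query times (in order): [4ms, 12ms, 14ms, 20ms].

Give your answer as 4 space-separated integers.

Answer: 1 2 1 2

Derivation:
Queue lengths at query times:
  query t=4ms: backlog = 1
  query t=12ms: backlog = 2
  query t=14ms: backlog = 1
  query t=20ms: backlog = 2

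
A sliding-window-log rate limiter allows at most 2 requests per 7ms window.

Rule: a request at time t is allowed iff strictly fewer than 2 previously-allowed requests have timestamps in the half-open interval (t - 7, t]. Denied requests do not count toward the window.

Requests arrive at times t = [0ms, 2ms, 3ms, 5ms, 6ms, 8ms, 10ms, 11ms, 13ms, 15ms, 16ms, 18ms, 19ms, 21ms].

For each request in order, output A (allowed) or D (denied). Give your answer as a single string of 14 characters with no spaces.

Tracking allowed requests in the window:
  req#1 t=0ms: ALLOW
  req#2 t=2ms: ALLOW
  req#3 t=3ms: DENY
  req#4 t=5ms: DENY
  req#5 t=6ms: DENY
  req#6 t=8ms: ALLOW
  req#7 t=10ms: ALLOW
  req#8 t=11ms: DENY
  req#9 t=13ms: DENY
  req#10 t=15ms: ALLOW
  req#11 t=16ms: DENY
  req#12 t=18ms: ALLOW
  req#13 t=19ms: DENY
  req#14 t=21ms: DENY

Answer: AADDDAADDADADD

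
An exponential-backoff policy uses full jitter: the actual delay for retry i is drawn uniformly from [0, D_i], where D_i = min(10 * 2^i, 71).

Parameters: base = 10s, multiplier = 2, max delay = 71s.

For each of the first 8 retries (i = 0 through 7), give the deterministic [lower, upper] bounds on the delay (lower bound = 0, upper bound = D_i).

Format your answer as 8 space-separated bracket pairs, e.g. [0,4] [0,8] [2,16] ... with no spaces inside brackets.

Answer: [0,10] [0,20] [0,40] [0,71] [0,71] [0,71] [0,71] [0,71]

Derivation:
Computing bounds per retry:
  i=0: D_i=min(10*2^0,71)=10, bounds=[0,10]
  i=1: D_i=min(10*2^1,71)=20, bounds=[0,20]
  i=2: D_i=min(10*2^2,71)=40, bounds=[0,40]
  i=3: D_i=min(10*2^3,71)=71, bounds=[0,71]
  i=4: D_i=min(10*2^4,71)=71, bounds=[0,71]
  i=5: D_i=min(10*2^5,71)=71, bounds=[0,71]
  i=6: D_i=min(10*2^6,71)=71, bounds=[0,71]
  i=7: D_i=min(10*2^7,71)=71, bounds=[0,71]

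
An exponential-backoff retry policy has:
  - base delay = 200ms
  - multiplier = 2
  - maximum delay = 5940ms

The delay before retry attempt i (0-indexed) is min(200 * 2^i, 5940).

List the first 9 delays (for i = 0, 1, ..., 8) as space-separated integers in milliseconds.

Computing each delay:
  i=0: min(200*2^0, 5940) = 200
  i=1: min(200*2^1, 5940) = 400
  i=2: min(200*2^2, 5940) = 800
  i=3: min(200*2^3, 5940) = 1600
  i=4: min(200*2^4, 5940) = 3200
  i=5: min(200*2^5, 5940) = 5940
  i=6: min(200*2^6, 5940) = 5940
  i=7: min(200*2^7, 5940) = 5940
  i=8: min(200*2^8, 5940) = 5940

Answer: 200 400 800 1600 3200 5940 5940 5940 5940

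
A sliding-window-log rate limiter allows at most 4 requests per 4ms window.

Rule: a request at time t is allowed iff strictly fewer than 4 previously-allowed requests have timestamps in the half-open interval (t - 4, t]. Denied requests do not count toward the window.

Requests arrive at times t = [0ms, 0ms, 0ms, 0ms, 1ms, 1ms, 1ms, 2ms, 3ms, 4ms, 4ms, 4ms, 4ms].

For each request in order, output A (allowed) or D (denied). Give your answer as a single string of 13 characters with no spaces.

Answer: AAAADDDDDAAAA

Derivation:
Tracking allowed requests in the window:
  req#1 t=0ms: ALLOW
  req#2 t=0ms: ALLOW
  req#3 t=0ms: ALLOW
  req#4 t=0ms: ALLOW
  req#5 t=1ms: DENY
  req#6 t=1ms: DENY
  req#7 t=1ms: DENY
  req#8 t=2ms: DENY
  req#9 t=3ms: DENY
  req#10 t=4ms: ALLOW
  req#11 t=4ms: ALLOW
  req#12 t=4ms: ALLOW
  req#13 t=4ms: ALLOW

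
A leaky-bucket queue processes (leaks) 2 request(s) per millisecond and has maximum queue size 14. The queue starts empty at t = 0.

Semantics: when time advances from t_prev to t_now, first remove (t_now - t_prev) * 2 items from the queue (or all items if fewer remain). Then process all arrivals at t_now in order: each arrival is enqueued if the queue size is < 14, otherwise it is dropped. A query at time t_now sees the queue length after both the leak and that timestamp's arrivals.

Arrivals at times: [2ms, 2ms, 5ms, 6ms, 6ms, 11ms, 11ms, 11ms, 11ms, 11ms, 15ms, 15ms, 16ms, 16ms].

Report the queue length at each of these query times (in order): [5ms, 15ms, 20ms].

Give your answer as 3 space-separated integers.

Answer: 1 2 0

Derivation:
Queue lengths at query times:
  query t=5ms: backlog = 1
  query t=15ms: backlog = 2
  query t=20ms: backlog = 0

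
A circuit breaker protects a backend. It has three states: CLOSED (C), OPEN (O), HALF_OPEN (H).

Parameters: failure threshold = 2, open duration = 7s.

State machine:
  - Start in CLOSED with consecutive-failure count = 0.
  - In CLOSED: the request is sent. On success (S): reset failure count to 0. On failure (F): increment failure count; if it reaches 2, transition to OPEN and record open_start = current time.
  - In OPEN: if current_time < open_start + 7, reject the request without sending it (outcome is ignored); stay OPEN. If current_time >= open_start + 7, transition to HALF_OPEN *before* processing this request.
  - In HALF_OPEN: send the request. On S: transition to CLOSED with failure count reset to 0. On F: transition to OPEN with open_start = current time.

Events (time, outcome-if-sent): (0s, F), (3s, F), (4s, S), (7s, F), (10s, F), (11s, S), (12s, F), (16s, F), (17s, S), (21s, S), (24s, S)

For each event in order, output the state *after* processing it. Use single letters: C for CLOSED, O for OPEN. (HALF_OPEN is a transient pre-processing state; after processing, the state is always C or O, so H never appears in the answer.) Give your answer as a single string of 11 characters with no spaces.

Answer: COOOOOOOCCC

Derivation:
State after each event:
  event#1 t=0s outcome=F: state=CLOSED
  event#2 t=3s outcome=F: state=OPEN
  event#3 t=4s outcome=S: state=OPEN
  event#4 t=7s outcome=F: state=OPEN
  event#5 t=10s outcome=F: state=OPEN
  event#6 t=11s outcome=S: state=OPEN
  event#7 t=12s outcome=F: state=OPEN
  event#8 t=16s outcome=F: state=OPEN
  event#9 t=17s outcome=S: state=CLOSED
  event#10 t=21s outcome=S: state=CLOSED
  event#11 t=24s outcome=S: state=CLOSED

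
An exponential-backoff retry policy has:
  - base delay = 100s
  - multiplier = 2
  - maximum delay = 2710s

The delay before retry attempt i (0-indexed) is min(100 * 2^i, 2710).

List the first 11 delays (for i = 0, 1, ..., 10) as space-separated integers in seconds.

Computing each delay:
  i=0: min(100*2^0, 2710) = 100
  i=1: min(100*2^1, 2710) = 200
  i=2: min(100*2^2, 2710) = 400
  i=3: min(100*2^3, 2710) = 800
  i=4: min(100*2^4, 2710) = 1600
  i=5: min(100*2^5, 2710) = 2710
  i=6: min(100*2^6, 2710) = 2710
  i=7: min(100*2^7, 2710) = 2710
  i=8: min(100*2^8, 2710) = 2710
  i=9: min(100*2^9, 2710) = 2710
  i=10: min(100*2^10, 2710) = 2710

Answer: 100 200 400 800 1600 2710 2710 2710 2710 2710 2710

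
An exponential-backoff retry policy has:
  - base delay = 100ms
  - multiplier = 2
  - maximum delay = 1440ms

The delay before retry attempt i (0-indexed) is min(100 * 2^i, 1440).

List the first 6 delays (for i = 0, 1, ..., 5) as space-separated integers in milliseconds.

Answer: 100 200 400 800 1440 1440

Derivation:
Computing each delay:
  i=0: min(100*2^0, 1440) = 100
  i=1: min(100*2^1, 1440) = 200
  i=2: min(100*2^2, 1440) = 400
  i=3: min(100*2^3, 1440) = 800
  i=4: min(100*2^4, 1440) = 1440
  i=5: min(100*2^5, 1440) = 1440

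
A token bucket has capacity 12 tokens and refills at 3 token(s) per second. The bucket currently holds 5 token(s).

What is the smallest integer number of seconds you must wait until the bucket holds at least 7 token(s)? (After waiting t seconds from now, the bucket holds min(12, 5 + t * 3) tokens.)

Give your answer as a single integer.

Answer: 1

Derivation:
Need 5 + t * 3 >= 7, so t >= 2/3.
Smallest integer t = ceil(2/3) = 1.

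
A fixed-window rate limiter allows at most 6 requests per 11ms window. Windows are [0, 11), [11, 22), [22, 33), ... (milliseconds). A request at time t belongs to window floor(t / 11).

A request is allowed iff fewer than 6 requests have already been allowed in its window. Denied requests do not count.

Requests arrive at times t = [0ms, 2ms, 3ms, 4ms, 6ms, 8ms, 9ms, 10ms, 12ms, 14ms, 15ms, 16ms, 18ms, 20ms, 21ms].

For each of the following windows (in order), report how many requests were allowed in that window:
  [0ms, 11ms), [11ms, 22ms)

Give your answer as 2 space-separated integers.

Answer: 6 6

Derivation:
Processing requests:
  req#1 t=0ms (window 0): ALLOW
  req#2 t=2ms (window 0): ALLOW
  req#3 t=3ms (window 0): ALLOW
  req#4 t=4ms (window 0): ALLOW
  req#5 t=6ms (window 0): ALLOW
  req#6 t=8ms (window 0): ALLOW
  req#7 t=9ms (window 0): DENY
  req#8 t=10ms (window 0): DENY
  req#9 t=12ms (window 1): ALLOW
  req#10 t=14ms (window 1): ALLOW
  req#11 t=15ms (window 1): ALLOW
  req#12 t=16ms (window 1): ALLOW
  req#13 t=18ms (window 1): ALLOW
  req#14 t=20ms (window 1): ALLOW
  req#15 t=21ms (window 1): DENY

Allowed counts by window: 6 6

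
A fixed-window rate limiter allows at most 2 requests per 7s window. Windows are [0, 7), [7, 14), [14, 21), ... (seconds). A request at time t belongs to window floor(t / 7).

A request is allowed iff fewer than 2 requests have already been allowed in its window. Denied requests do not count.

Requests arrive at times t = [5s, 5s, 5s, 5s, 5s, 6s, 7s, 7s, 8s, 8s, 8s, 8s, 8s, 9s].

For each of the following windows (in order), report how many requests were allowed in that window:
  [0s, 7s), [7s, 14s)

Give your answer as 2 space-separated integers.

Processing requests:
  req#1 t=5s (window 0): ALLOW
  req#2 t=5s (window 0): ALLOW
  req#3 t=5s (window 0): DENY
  req#4 t=5s (window 0): DENY
  req#5 t=5s (window 0): DENY
  req#6 t=6s (window 0): DENY
  req#7 t=7s (window 1): ALLOW
  req#8 t=7s (window 1): ALLOW
  req#9 t=8s (window 1): DENY
  req#10 t=8s (window 1): DENY
  req#11 t=8s (window 1): DENY
  req#12 t=8s (window 1): DENY
  req#13 t=8s (window 1): DENY
  req#14 t=9s (window 1): DENY

Allowed counts by window: 2 2

Answer: 2 2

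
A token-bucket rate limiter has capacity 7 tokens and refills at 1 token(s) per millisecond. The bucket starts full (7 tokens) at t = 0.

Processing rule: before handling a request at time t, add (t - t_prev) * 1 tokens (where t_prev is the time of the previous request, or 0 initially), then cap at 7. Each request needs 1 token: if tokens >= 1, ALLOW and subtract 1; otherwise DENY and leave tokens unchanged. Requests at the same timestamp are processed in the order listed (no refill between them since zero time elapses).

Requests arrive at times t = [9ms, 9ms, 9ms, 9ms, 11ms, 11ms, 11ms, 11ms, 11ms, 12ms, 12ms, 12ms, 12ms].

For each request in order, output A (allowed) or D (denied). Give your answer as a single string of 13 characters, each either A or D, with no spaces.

Answer: AAAAAAAAAADDD

Derivation:
Simulating step by step:
  req#1 t=9ms: ALLOW
  req#2 t=9ms: ALLOW
  req#3 t=9ms: ALLOW
  req#4 t=9ms: ALLOW
  req#5 t=11ms: ALLOW
  req#6 t=11ms: ALLOW
  req#7 t=11ms: ALLOW
  req#8 t=11ms: ALLOW
  req#9 t=11ms: ALLOW
  req#10 t=12ms: ALLOW
  req#11 t=12ms: DENY
  req#12 t=12ms: DENY
  req#13 t=12ms: DENY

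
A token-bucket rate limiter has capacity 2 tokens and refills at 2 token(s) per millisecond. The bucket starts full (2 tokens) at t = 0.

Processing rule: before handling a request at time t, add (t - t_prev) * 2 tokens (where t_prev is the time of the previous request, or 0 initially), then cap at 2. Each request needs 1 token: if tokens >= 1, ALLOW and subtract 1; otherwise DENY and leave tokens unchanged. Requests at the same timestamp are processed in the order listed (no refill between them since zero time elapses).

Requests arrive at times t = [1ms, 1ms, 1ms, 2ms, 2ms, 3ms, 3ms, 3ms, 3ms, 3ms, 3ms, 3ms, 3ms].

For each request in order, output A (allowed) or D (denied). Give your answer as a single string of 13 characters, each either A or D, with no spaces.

Simulating step by step:
  req#1 t=1ms: ALLOW
  req#2 t=1ms: ALLOW
  req#3 t=1ms: DENY
  req#4 t=2ms: ALLOW
  req#5 t=2ms: ALLOW
  req#6 t=3ms: ALLOW
  req#7 t=3ms: ALLOW
  req#8 t=3ms: DENY
  req#9 t=3ms: DENY
  req#10 t=3ms: DENY
  req#11 t=3ms: DENY
  req#12 t=3ms: DENY
  req#13 t=3ms: DENY

Answer: AADAAAADDDDDD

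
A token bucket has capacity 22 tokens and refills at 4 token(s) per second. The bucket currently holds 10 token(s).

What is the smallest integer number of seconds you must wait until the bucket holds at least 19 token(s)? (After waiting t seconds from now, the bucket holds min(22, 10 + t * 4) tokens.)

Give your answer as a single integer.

Need 10 + t * 4 >= 19, so t >= 9/4.
Smallest integer t = ceil(9/4) = 3.

Answer: 3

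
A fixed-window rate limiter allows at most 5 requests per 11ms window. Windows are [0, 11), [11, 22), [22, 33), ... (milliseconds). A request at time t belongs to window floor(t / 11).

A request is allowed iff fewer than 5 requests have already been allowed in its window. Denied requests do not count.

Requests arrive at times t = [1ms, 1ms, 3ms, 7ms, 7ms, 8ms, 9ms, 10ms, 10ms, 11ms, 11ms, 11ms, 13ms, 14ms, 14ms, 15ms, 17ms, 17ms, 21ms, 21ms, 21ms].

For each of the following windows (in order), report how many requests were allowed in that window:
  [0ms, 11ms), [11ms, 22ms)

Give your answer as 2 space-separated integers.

Processing requests:
  req#1 t=1ms (window 0): ALLOW
  req#2 t=1ms (window 0): ALLOW
  req#3 t=3ms (window 0): ALLOW
  req#4 t=7ms (window 0): ALLOW
  req#5 t=7ms (window 0): ALLOW
  req#6 t=8ms (window 0): DENY
  req#7 t=9ms (window 0): DENY
  req#8 t=10ms (window 0): DENY
  req#9 t=10ms (window 0): DENY
  req#10 t=11ms (window 1): ALLOW
  req#11 t=11ms (window 1): ALLOW
  req#12 t=11ms (window 1): ALLOW
  req#13 t=13ms (window 1): ALLOW
  req#14 t=14ms (window 1): ALLOW
  req#15 t=14ms (window 1): DENY
  req#16 t=15ms (window 1): DENY
  req#17 t=17ms (window 1): DENY
  req#18 t=17ms (window 1): DENY
  req#19 t=21ms (window 1): DENY
  req#20 t=21ms (window 1): DENY
  req#21 t=21ms (window 1): DENY

Allowed counts by window: 5 5

Answer: 5 5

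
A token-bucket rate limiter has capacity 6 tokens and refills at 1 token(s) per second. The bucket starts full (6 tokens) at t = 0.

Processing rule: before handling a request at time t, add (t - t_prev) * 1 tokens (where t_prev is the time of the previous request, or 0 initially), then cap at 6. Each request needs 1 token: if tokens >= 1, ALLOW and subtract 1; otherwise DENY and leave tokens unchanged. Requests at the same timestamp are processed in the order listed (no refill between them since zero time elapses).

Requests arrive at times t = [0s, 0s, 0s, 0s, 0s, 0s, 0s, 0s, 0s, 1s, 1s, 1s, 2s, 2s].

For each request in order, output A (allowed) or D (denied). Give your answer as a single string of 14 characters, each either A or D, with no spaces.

Simulating step by step:
  req#1 t=0s: ALLOW
  req#2 t=0s: ALLOW
  req#3 t=0s: ALLOW
  req#4 t=0s: ALLOW
  req#5 t=0s: ALLOW
  req#6 t=0s: ALLOW
  req#7 t=0s: DENY
  req#8 t=0s: DENY
  req#9 t=0s: DENY
  req#10 t=1s: ALLOW
  req#11 t=1s: DENY
  req#12 t=1s: DENY
  req#13 t=2s: ALLOW
  req#14 t=2s: DENY

Answer: AAAAAADDDADDAD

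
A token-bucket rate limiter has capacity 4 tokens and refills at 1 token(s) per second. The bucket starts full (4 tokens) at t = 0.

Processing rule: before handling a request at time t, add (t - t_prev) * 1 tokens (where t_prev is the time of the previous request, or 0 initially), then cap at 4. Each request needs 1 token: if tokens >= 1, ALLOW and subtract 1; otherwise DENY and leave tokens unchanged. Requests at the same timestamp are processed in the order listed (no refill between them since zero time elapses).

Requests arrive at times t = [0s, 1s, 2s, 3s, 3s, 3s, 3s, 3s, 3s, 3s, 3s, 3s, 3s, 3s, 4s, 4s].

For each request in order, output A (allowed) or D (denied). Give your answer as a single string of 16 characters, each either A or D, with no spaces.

Simulating step by step:
  req#1 t=0s: ALLOW
  req#2 t=1s: ALLOW
  req#3 t=2s: ALLOW
  req#4 t=3s: ALLOW
  req#5 t=3s: ALLOW
  req#6 t=3s: ALLOW
  req#7 t=3s: ALLOW
  req#8 t=3s: DENY
  req#9 t=3s: DENY
  req#10 t=3s: DENY
  req#11 t=3s: DENY
  req#12 t=3s: DENY
  req#13 t=3s: DENY
  req#14 t=3s: DENY
  req#15 t=4s: ALLOW
  req#16 t=4s: DENY

Answer: AAAAAAADDDDDDDAD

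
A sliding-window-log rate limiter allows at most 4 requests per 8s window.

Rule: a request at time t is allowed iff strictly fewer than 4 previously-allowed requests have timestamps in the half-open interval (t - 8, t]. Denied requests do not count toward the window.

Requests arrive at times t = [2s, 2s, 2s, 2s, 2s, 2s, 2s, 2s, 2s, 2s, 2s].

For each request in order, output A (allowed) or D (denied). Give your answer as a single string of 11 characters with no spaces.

Answer: AAAADDDDDDD

Derivation:
Tracking allowed requests in the window:
  req#1 t=2s: ALLOW
  req#2 t=2s: ALLOW
  req#3 t=2s: ALLOW
  req#4 t=2s: ALLOW
  req#5 t=2s: DENY
  req#6 t=2s: DENY
  req#7 t=2s: DENY
  req#8 t=2s: DENY
  req#9 t=2s: DENY
  req#10 t=2s: DENY
  req#11 t=2s: DENY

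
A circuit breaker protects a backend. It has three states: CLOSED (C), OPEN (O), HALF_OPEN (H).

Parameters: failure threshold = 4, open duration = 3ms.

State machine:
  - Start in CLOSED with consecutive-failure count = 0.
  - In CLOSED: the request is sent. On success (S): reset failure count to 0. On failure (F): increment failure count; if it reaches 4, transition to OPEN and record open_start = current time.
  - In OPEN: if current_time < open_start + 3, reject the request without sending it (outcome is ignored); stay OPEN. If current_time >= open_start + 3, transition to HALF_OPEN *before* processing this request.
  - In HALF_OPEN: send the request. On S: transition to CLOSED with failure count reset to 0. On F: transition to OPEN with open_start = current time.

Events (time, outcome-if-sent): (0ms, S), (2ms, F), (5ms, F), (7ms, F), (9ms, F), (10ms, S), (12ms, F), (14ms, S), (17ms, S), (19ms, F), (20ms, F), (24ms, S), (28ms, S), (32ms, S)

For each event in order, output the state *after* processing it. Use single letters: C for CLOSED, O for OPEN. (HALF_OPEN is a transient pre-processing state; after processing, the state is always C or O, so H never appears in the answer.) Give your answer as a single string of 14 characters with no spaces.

State after each event:
  event#1 t=0ms outcome=S: state=CLOSED
  event#2 t=2ms outcome=F: state=CLOSED
  event#3 t=5ms outcome=F: state=CLOSED
  event#4 t=7ms outcome=F: state=CLOSED
  event#5 t=9ms outcome=F: state=OPEN
  event#6 t=10ms outcome=S: state=OPEN
  event#7 t=12ms outcome=F: state=OPEN
  event#8 t=14ms outcome=S: state=OPEN
  event#9 t=17ms outcome=S: state=CLOSED
  event#10 t=19ms outcome=F: state=CLOSED
  event#11 t=20ms outcome=F: state=CLOSED
  event#12 t=24ms outcome=S: state=CLOSED
  event#13 t=28ms outcome=S: state=CLOSED
  event#14 t=32ms outcome=S: state=CLOSED

Answer: CCCCOOOOCCCCCC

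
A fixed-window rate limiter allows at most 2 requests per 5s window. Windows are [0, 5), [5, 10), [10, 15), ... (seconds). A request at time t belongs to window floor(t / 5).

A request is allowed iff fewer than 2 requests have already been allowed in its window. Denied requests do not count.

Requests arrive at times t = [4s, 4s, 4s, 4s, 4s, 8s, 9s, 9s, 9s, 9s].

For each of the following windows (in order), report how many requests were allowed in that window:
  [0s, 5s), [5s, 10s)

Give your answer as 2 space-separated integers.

Processing requests:
  req#1 t=4s (window 0): ALLOW
  req#2 t=4s (window 0): ALLOW
  req#3 t=4s (window 0): DENY
  req#4 t=4s (window 0): DENY
  req#5 t=4s (window 0): DENY
  req#6 t=8s (window 1): ALLOW
  req#7 t=9s (window 1): ALLOW
  req#8 t=9s (window 1): DENY
  req#9 t=9s (window 1): DENY
  req#10 t=9s (window 1): DENY

Allowed counts by window: 2 2

Answer: 2 2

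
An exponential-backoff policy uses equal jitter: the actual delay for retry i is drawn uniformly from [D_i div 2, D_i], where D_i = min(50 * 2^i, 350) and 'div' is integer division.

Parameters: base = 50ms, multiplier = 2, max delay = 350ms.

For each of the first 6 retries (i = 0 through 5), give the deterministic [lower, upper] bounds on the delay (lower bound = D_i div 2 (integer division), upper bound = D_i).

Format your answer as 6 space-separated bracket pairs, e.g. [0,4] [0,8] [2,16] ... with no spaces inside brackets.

Computing bounds per retry:
  i=0: D_i=min(50*2^0,350)=50, bounds=[25,50]
  i=1: D_i=min(50*2^1,350)=100, bounds=[50,100]
  i=2: D_i=min(50*2^2,350)=200, bounds=[100,200]
  i=3: D_i=min(50*2^3,350)=350, bounds=[175,350]
  i=4: D_i=min(50*2^4,350)=350, bounds=[175,350]
  i=5: D_i=min(50*2^5,350)=350, bounds=[175,350]

Answer: [25,50] [50,100] [100,200] [175,350] [175,350] [175,350]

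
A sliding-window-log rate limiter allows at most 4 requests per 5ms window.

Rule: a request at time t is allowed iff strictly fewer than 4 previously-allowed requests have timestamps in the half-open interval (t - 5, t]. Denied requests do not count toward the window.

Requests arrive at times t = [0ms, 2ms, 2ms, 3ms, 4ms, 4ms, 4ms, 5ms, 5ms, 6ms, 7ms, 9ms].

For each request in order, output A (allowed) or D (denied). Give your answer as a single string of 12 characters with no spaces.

Tracking allowed requests in the window:
  req#1 t=0ms: ALLOW
  req#2 t=2ms: ALLOW
  req#3 t=2ms: ALLOW
  req#4 t=3ms: ALLOW
  req#5 t=4ms: DENY
  req#6 t=4ms: DENY
  req#7 t=4ms: DENY
  req#8 t=5ms: ALLOW
  req#9 t=5ms: DENY
  req#10 t=6ms: DENY
  req#11 t=7ms: ALLOW
  req#12 t=9ms: ALLOW

Answer: AAAADDDADDAA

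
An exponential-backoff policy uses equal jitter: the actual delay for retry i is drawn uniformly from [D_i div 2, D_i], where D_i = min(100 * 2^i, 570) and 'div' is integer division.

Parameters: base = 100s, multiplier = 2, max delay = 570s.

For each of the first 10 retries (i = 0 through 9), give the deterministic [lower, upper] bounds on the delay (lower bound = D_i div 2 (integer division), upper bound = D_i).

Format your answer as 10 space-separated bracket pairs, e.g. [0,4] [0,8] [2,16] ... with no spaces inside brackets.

Computing bounds per retry:
  i=0: D_i=min(100*2^0,570)=100, bounds=[50,100]
  i=1: D_i=min(100*2^1,570)=200, bounds=[100,200]
  i=2: D_i=min(100*2^2,570)=400, bounds=[200,400]
  i=3: D_i=min(100*2^3,570)=570, bounds=[285,570]
  i=4: D_i=min(100*2^4,570)=570, bounds=[285,570]
  i=5: D_i=min(100*2^5,570)=570, bounds=[285,570]
  i=6: D_i=min(100*2^6,570)=570, bounds=[285,570]
  i=7: D_i=min(100*2^7,570)=570, bounds=[285,570]
  i=8: D_i=min(100*2^8,570)=570, bounds=[285,570]
  i=9: D_i=min(100*2^9,570)=570, bounds=[285,570]

Answer: [50,100] [100,200] [200,400] [285,570] [285,570] [285,570] [285,570] [285,570] [285,570] [285,570]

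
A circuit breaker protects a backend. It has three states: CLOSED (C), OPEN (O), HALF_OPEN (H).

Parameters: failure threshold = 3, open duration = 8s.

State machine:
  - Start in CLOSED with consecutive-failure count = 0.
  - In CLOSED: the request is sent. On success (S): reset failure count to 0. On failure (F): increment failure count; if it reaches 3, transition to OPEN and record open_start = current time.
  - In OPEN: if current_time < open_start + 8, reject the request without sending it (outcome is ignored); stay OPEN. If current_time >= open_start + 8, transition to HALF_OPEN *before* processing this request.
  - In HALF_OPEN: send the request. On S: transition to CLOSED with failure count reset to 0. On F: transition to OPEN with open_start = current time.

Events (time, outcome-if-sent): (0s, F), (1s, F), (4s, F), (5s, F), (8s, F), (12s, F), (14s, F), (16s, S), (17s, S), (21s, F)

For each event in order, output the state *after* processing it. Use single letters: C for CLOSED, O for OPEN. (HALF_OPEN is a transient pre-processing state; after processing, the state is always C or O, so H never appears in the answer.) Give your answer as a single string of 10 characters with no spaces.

State after each event:
  event#1 t=0s outcome=F: state=CLOSED
  event#2 t=1s outcome=F: state=CLOSED
  event#3 t=4s outcome=F: state=OPEN
  event#4 t=5s outcome=F: state=OPEN
  event#5 t=8s outcome=F: state=OPEN
  event#6 t=12s outcome=F: state=OPEN
  event#7 t=14s outcome=F: state=OPEN
  event#8 t=16s outcome=S: state=OPEN
  event#9 t=17s outcome=S: state=OPEN
  event#10 t=21s outcome=F: state=OPEN

Answer: CCOOOOOOOO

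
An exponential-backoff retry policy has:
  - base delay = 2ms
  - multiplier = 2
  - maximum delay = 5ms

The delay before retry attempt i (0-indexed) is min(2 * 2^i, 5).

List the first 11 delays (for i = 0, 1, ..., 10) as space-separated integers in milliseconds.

Answer: 2 4 5 5 5 5 5 5 5 5 5

Derivation:
Computing each delay:
  i=0: min(2*2^0, 5) = 2
  i=1: min(2*2^1, 5) = 4
  i=2: min(2*2^2, 5) = 5
  i=3: min(2*2^3, 5) = 5
  i=4: min(2*2^4, 5) = 5
  i=5: min(2*2^5, 5) = 5
  i=6: min(2*2^6, 5) = 5
  i=7: min(2*2^7, 5) = 5
  i=8: min(2*2^8, 5) = 5
  i=9: min(2*2^9, 5) = 5
  i=10: min(2*2^10, 5) = 5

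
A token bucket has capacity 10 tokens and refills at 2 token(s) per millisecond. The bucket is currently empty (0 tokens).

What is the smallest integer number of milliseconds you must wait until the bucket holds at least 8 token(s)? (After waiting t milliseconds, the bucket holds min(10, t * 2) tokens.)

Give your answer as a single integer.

Need t * 2 >= 8, so t >= 8/2.
Smallest integer t = ceil(8/2) = 4.

Answer: 4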